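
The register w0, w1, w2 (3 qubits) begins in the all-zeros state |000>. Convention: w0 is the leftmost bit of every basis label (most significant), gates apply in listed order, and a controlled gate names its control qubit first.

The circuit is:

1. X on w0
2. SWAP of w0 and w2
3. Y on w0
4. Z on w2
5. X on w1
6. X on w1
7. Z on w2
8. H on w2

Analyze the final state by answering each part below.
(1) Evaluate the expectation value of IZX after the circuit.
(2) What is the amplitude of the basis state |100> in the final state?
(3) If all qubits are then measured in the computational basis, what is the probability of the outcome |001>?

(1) The expectation value of IZX is -1. Key observation: steps 4-7 multiply out to the identity, so the circuit reduces to the remaining gates.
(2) The amplitude on |100> is sqrt(2)*I/2.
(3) A full measurement returns |001> with probability 0.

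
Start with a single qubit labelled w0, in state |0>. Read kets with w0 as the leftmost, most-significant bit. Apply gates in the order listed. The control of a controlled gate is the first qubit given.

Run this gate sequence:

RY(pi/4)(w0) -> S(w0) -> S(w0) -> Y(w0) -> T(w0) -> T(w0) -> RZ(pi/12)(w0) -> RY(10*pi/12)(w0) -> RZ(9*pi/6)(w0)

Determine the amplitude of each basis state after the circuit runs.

The final amplitudes are sqrt(6)*sqrt(sqrt(2)/4 + 1/2)*exp(-17*I*pi/24)/4 + sqrt(2)*sqrt(sqrt(2)/4 + 1/2)*exp(-17*I*pi/24)/4 + sqrt(6)*I*sqrt(1/2 - sqrt(2)/4)*exp(-19*I*pi/24)/4 - sqrt(2)*I*sqrt(1/2 - sqrt(2)/4)*exp(-19*I*pi/24)/4 on |0>, -sqrt(6)*sqrt(sqrt(2)/4 + 1/2)*exp(19*I*pi/24)/4 + sqrt(6)*I*sqrt(1/2 - sqrt(2)/4)*exp(17*I*pi/24)/4 + sqrt(2)*I*sqrt(1/2 - sqrt(2)/4)*exp(17*I*pi/24)/4 + sqrt(2)*sqrt(sqrt(2)/4 + 1/2)*exp(19*I*pi/24)/4 on |1>.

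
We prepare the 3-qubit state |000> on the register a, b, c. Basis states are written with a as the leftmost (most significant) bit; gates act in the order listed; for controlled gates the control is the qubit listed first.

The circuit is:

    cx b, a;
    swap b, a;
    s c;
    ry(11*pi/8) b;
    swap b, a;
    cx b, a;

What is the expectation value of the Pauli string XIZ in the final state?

The observable XIZ averages to -sqrt(sqrt(2) + 2)/2.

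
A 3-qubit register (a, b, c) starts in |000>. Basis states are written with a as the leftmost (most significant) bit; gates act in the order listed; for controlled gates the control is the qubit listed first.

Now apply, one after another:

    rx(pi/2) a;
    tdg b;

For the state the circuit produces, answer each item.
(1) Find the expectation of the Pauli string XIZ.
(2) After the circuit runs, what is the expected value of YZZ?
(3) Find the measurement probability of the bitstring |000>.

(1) The expectation value of XIZ is 0.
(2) The expectation value of YZZ is -1.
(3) The probability of measuring |000> is 1/2.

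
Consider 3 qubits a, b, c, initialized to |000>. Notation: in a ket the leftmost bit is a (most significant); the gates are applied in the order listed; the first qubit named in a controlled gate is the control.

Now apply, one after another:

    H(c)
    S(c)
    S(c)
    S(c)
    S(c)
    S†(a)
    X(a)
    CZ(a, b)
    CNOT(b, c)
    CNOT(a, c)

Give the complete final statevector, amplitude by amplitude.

The resulting statevector has amplitude sqrt(2)/2 on |100>, sqrt(2)/2 on |101>, and 0 on every other basis state. Key observation: gates 2-5 undo each other exactly, leaving only the rest of the circuit to track.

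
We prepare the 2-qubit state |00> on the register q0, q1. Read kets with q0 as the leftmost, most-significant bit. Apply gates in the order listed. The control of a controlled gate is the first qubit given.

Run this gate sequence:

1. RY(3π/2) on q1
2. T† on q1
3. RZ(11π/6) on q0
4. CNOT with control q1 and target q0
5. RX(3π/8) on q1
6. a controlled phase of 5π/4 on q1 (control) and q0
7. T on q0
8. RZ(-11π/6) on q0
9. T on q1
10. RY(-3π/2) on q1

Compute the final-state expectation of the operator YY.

The observable YY averages to -(2 - sqrt(2 - sqrt(2)))*(sqrt(2) + sqrt(6))/16 + sqrt(2 - sqrt(2))/8 + 1/4.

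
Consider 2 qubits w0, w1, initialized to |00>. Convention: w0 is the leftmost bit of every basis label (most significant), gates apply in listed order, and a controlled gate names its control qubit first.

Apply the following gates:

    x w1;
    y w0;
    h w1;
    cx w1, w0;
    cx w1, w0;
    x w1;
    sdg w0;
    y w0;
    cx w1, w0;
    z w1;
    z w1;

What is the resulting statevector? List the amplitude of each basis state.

The final amplitudes are sqrt(2)*I/2 on |00>, 0 on |01>, 0 on |10>, -sqrt(2)*I/2 on |11>.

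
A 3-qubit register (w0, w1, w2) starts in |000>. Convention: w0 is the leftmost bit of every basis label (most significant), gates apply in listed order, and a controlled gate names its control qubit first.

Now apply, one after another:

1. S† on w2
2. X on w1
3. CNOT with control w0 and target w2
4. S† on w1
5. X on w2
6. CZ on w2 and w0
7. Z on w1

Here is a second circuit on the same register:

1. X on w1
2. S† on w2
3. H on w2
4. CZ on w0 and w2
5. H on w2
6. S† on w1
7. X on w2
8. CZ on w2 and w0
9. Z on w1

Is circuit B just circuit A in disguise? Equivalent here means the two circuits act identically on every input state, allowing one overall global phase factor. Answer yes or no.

Yes — the two circuits implement the same unitary up to a global phase.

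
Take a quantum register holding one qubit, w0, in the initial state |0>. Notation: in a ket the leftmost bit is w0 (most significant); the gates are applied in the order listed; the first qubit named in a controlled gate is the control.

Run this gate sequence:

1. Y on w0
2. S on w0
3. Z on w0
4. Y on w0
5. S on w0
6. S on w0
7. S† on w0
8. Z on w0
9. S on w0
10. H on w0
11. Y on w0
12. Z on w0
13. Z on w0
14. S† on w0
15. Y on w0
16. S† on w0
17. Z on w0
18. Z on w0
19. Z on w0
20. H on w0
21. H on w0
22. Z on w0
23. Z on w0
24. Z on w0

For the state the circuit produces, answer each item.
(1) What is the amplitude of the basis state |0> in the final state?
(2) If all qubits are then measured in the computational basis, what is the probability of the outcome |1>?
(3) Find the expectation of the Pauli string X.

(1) The final state's coefficient on |0> equals -sqrt(2)/2. Key observation: steps 17-24 multiply out to the identity, so the circuit reduces to the remaining gates.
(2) Outcome |1> occurs with probability 1/2.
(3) In the final state, X has expectation 1.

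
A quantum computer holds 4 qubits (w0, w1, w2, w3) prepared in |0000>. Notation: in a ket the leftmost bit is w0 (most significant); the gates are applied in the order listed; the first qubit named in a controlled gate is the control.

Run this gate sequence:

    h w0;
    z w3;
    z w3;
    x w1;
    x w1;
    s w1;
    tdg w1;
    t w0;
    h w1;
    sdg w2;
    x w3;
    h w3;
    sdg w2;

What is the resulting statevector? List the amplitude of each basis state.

The resulting statevector has amplitude sqrt(2)/4 on |0000>, -sqrt(2)/4 on |0001>, 0 on |0010>, 0 on |0011>, sqrt(2)/4 on |0100>, -sqrt(2)/4 on |0101>, 0 on |0110>, 0 on |0111>, sqrt(2)*exp(I*pi/4)/4 on |1000>, -sqrt(2)*exp(I*pi/4)/4 on |1001>, 0 on |1010>, 0 on |1011>, sqrt(2)*exp(I*pi/4)/4 on |1100>, -sqrt(2)*exp(I*pi/4)/4 on |1101>, 0 on |1110>, 0 on |1111>.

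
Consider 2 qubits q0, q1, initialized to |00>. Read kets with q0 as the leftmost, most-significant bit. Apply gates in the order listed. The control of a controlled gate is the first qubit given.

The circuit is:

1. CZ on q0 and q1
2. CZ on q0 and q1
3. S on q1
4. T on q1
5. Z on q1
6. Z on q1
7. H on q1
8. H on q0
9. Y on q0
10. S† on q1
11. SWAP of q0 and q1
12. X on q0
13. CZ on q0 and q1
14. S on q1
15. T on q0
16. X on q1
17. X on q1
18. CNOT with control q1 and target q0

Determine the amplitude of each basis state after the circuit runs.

The final amplitudes are -1/2 on |00>, exp(I*pi/4)/2 on |01>, -exp(3*I*pi/4)/2 on |10>, I/2 on |11>.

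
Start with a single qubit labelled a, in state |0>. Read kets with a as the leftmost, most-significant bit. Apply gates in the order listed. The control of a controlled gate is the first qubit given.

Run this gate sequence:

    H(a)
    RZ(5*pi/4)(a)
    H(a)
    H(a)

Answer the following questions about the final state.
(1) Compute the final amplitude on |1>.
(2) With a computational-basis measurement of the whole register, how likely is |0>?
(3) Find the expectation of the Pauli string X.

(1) The amplitude on |1> is sqrt(2)*exp(5*I*pi/8)/2.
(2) A full measurement returns |0> with probability 1/2.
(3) The expectation value of X is -sqrt(2)/2.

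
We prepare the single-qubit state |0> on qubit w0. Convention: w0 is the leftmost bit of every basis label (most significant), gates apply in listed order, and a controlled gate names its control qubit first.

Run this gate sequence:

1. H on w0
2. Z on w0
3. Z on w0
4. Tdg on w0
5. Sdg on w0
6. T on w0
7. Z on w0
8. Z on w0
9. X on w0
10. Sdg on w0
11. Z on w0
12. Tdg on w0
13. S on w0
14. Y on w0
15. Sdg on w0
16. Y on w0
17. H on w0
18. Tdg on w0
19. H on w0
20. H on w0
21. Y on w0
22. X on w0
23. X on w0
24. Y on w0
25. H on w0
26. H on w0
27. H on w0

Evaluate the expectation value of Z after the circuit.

In the final state, Z has expectation 1/2. Key observation: gates 19-26 undo each other exactly, leaving only the rest of the circuit to track.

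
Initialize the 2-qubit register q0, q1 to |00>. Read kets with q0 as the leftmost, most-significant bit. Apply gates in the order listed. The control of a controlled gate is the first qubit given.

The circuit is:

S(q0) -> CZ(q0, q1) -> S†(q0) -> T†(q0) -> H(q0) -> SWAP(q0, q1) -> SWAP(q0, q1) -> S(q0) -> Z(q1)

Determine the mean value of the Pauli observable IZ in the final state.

In the final state, IZ has expectation 1.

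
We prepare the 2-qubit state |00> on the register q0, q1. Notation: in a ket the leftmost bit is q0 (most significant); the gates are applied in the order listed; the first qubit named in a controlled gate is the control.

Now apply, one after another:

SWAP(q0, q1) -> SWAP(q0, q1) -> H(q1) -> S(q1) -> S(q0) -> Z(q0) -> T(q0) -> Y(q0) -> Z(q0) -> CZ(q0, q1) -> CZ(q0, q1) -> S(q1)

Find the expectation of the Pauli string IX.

The observable IX averages to -1. Key observation: steps 10-11 multiply out to the identity, so the circuit reduces to the remaining gates.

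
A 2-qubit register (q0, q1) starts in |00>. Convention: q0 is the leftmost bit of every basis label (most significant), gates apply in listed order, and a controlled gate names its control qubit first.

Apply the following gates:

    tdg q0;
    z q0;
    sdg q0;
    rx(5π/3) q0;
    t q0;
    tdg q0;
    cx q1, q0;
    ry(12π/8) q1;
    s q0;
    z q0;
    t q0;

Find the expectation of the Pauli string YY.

In the final state, YY has expectation 0.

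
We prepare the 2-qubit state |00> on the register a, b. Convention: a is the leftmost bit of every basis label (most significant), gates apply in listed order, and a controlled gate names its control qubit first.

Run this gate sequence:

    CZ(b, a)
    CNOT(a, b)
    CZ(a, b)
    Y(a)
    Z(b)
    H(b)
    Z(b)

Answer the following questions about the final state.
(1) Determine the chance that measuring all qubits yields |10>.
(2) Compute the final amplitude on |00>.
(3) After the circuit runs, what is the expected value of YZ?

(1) The probability of measuring |10> is 1/2.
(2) The final state's coefficient on |00> equals 0.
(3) The expectation value of YZ is 0.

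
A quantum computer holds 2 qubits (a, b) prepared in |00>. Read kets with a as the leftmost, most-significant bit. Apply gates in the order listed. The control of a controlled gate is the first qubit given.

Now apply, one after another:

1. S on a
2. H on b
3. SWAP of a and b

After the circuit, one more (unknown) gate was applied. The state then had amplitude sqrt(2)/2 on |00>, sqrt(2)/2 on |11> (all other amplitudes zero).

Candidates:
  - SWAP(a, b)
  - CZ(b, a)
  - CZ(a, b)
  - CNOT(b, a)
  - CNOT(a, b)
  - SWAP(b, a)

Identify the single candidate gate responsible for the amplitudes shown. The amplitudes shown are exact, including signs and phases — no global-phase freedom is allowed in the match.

The applied gate was CNOT(a, b).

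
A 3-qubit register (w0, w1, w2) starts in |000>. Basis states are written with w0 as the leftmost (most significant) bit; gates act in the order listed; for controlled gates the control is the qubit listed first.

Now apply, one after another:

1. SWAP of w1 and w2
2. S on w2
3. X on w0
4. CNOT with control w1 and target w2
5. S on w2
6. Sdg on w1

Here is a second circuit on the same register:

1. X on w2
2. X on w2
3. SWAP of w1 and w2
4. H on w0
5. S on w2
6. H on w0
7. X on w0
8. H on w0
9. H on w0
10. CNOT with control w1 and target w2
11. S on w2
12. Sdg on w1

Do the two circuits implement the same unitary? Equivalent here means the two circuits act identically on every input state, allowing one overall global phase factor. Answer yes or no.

Yes: on every input state the two circuits agree up to one overall phase factor.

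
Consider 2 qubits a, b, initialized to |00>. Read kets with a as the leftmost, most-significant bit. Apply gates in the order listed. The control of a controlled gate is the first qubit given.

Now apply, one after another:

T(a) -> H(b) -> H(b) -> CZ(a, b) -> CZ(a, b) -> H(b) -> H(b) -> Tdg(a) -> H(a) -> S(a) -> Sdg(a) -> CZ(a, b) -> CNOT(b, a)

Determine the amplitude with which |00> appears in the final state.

The final state's coefficient on |00> equals sqrt(2)/2. Key observation: gates 1-8 undo each other exactly, leaving only the rest of the circuit to track.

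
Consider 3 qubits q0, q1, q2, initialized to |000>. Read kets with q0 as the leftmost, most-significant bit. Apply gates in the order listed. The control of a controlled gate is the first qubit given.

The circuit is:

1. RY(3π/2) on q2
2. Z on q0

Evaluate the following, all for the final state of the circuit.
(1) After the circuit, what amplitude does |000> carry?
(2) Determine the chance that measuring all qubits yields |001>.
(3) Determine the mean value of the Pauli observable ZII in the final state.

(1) |000> carries amplitude -sqrt(2)/2 in the final state.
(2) Outcome |001> occurs with probability 1/2.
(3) The expectation value of ZII is 1.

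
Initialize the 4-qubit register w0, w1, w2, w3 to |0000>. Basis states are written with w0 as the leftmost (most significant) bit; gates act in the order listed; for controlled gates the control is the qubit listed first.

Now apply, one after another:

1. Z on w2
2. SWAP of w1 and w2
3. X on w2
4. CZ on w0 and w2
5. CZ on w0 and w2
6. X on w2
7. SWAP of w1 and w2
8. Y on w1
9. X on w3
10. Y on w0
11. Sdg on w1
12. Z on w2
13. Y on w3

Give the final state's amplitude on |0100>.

|0100> carries amplitude 0 in the final state.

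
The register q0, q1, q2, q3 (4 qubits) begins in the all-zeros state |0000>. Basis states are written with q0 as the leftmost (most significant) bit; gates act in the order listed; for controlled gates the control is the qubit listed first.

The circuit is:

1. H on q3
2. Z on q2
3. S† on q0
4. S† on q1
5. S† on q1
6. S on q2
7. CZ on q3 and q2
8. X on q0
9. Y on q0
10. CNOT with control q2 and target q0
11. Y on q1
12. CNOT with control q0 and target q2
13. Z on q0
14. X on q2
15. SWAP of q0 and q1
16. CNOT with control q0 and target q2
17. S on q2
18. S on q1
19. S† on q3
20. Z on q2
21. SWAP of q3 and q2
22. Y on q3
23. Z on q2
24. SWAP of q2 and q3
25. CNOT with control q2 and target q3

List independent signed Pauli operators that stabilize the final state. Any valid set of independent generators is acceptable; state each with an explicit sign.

The stabilizer group can be generated by -IIIY, -ZIII, +IZII, -IIZI, among other valid generating sets.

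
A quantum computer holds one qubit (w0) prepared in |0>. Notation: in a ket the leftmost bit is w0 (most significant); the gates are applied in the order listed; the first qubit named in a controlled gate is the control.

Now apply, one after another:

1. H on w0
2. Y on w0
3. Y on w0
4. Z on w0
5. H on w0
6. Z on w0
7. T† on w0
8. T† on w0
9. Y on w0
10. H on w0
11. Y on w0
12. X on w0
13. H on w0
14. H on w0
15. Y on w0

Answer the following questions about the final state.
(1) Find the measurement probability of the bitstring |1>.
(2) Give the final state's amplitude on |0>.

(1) Outcome |1> occurs with probability 1/2.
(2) |0> carries amplitude -sqrt(2)/2 in the final state.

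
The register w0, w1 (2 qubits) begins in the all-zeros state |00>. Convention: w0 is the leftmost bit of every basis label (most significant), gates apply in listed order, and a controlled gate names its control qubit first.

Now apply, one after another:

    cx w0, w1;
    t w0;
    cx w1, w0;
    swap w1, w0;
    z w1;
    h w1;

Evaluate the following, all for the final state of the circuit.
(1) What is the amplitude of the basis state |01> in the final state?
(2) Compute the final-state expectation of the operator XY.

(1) |01> carries amplitude sqrt(2)/2 in the final state.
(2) The observable XY averages to 0.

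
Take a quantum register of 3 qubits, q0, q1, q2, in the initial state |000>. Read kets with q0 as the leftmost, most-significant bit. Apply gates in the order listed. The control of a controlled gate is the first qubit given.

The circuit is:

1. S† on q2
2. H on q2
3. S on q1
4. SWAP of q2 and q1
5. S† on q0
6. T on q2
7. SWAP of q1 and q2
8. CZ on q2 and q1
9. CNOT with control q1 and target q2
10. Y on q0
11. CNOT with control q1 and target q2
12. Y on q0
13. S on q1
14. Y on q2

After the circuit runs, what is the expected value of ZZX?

The expectation value of ZZX is -1.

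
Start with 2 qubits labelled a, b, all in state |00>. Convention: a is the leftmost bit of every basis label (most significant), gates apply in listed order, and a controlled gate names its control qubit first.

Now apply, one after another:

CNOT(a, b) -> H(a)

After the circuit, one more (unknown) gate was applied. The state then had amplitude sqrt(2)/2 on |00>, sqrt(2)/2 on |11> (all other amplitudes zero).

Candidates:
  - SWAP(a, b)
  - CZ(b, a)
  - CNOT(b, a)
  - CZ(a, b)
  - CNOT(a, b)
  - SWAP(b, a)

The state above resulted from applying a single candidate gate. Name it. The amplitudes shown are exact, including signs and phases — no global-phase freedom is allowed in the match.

The applied gate was CNOT(a, b).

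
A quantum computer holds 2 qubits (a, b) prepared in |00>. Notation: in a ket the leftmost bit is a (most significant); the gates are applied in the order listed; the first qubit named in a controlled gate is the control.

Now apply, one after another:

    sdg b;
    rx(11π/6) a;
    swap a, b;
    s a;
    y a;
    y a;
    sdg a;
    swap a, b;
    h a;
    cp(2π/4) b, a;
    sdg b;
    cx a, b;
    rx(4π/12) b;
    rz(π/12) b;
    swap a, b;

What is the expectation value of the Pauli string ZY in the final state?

The expectation value of ZY is -3/4. Key observation: gates 3-8 undo each other exactly, leaving only the rest of the circuit to track.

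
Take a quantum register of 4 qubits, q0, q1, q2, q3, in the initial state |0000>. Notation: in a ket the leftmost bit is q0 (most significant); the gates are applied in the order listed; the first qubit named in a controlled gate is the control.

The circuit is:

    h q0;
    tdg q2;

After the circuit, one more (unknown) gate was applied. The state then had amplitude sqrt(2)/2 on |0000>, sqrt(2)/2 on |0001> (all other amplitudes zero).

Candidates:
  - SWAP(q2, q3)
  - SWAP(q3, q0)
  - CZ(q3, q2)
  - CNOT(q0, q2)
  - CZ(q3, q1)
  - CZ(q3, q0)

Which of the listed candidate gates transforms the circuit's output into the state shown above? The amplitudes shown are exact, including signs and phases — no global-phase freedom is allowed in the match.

The unique candidate consistent with the amplitudes is SWAP(q3, q0).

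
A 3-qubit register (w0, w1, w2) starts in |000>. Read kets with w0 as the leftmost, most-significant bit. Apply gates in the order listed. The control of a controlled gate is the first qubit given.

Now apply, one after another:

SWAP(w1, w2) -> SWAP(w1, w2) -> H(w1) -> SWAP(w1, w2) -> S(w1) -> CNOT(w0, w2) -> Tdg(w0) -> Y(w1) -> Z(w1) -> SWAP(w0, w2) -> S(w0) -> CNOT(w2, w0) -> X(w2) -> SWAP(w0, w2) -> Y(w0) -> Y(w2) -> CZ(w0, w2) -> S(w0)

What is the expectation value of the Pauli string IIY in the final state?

In the final state, IIY has expectation 1.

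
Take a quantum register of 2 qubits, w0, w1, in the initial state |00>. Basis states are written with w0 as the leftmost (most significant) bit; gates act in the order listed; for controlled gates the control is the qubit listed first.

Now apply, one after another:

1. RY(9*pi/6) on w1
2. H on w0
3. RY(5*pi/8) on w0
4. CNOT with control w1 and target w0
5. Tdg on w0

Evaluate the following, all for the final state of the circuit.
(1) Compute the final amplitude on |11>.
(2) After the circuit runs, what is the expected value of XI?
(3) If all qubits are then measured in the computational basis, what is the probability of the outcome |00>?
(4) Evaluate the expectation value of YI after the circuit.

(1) |11> carries amplitude sqrt(2)*exp(3*I*pi/4)*sin(pi/16)/2 in the final state.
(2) The observable XI averages to -sqrt(4 - 2*sqrt(2))/4.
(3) The probability of measuring |00> is 1/4 - sqrt(sqrt(2) + 2)/8.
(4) The observable YI averages to sqrt(4 - 2*sqrt(2))/4.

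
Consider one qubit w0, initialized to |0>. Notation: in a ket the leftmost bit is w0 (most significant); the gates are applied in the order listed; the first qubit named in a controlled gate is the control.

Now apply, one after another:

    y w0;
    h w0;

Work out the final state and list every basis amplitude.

The final amplitudes are sqrt(2)*I/2 on |0>, -sqrt(2)*I/2 on |1>.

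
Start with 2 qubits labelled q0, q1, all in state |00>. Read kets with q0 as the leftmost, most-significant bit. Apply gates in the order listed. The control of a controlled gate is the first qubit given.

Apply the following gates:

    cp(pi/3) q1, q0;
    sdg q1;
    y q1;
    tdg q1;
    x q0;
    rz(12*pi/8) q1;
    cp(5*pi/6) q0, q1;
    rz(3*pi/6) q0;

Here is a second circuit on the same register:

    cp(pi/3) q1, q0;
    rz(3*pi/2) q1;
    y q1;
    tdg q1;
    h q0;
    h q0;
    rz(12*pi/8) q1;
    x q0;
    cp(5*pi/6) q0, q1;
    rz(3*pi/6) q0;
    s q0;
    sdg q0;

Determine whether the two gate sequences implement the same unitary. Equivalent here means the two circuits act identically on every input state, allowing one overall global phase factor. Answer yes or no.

Yes, they are equivalent — the unitaries differ by at most a global phase.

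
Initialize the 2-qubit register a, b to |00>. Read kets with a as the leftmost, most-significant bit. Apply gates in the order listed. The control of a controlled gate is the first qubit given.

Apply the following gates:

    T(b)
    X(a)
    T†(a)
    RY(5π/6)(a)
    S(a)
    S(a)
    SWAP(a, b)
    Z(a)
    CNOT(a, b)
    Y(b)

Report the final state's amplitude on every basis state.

The final amplitudes are (-sqrt(2) + sqrt(6))*exp(I*pi/4)/4 on |00>, (-sqrt(6) - sqrt(2))*exp(I*pi/4)/4 on |01>, 0 on |10>, 0 on |11>.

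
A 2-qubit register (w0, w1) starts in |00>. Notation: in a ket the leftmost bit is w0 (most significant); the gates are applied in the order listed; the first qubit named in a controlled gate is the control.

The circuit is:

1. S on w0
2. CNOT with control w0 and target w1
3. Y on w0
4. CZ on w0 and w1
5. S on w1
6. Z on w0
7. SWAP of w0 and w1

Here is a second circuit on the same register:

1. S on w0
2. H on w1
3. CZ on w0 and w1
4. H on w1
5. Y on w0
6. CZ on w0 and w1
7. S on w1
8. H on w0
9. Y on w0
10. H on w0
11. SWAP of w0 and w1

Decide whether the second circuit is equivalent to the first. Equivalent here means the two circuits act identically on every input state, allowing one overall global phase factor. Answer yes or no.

No — the two circuits implement different unitaries, even allowing a global phase.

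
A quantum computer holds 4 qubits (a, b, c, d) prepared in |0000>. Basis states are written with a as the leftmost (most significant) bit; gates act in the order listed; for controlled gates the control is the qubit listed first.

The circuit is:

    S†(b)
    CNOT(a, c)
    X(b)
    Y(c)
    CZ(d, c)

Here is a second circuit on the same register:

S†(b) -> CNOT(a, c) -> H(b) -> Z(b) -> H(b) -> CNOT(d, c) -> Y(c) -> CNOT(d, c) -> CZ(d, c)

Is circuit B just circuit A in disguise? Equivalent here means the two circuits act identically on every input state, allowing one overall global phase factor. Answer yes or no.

No, they are not equivalent — no single phase factor reconciles the two unitaries.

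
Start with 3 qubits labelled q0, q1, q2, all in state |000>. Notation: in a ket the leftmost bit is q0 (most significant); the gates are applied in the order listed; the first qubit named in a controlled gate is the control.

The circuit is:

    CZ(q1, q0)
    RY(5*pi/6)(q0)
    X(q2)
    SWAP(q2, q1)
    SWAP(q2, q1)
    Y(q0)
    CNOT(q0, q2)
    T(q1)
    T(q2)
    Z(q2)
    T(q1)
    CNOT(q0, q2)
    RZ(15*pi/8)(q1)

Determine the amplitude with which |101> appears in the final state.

|101> carries amplitude (-sqrt(6) + sqrt(2))*exp(9*I*pi/16)/4 in the final state. Key observation: the block from step 4 through step 5 cancels to the identity and can be dropped.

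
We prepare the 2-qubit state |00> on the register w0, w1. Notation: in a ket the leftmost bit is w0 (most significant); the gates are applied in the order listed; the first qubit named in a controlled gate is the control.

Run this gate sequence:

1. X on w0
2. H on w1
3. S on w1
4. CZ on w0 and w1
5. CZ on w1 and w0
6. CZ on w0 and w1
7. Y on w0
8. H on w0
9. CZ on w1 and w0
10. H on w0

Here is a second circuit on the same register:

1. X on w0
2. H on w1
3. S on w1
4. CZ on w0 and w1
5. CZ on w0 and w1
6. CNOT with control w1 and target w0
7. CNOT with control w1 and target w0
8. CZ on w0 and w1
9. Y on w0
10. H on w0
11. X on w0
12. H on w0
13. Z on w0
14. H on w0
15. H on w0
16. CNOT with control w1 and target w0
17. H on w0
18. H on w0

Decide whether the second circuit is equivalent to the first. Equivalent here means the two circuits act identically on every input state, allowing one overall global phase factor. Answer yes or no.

Yes: on every input state the two circuits agree up to one overall phase factor.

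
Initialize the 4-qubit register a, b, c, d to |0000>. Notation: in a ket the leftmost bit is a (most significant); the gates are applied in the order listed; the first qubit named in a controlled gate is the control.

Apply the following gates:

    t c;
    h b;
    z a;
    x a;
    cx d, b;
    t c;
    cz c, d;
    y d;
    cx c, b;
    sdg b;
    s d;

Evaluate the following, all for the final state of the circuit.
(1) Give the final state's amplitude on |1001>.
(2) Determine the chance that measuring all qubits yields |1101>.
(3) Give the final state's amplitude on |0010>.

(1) |1001> carries amplitude -sqrt(2)/2 in the final state.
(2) Outcome |1101> occurs with probability 1/2.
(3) The final state's coefficient on |0010> equals 0.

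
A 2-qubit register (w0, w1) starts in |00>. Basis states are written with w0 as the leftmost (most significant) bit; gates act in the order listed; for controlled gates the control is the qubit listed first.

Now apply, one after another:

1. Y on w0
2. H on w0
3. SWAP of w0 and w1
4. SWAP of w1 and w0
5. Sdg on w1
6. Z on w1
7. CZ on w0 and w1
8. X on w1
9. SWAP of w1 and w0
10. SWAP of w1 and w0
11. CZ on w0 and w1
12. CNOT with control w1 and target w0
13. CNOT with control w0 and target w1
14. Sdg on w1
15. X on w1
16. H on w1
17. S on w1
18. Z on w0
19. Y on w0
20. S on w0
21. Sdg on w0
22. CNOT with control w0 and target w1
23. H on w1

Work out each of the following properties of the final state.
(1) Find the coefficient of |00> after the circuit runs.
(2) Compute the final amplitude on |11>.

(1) |00> carries amplitude sqrt(2)*(-1 + I)/4 in the final state.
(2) |11> carries amplitude sqrt(2)*(-1 - I)/4 in the final state.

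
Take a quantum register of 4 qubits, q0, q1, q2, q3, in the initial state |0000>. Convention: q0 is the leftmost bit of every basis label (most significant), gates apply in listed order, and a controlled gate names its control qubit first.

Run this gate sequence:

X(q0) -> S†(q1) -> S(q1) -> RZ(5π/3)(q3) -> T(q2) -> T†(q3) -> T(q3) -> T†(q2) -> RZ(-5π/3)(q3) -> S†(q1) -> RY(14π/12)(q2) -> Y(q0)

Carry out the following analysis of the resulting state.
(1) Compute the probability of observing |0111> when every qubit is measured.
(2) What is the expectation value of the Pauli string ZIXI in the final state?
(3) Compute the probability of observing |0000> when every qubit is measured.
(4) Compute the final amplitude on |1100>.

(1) Outcome |0111> occurs with probability 0. Key observation: steps 3-10 multiply out to the identity, so the circuit reduces to the remaining gates.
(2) The observable ZIXI averages to -1/2.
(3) Outcome |0000> occurs with probability 1/2 - sqrt(3)/4.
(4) |1100> carries amplitude 0 in the final state.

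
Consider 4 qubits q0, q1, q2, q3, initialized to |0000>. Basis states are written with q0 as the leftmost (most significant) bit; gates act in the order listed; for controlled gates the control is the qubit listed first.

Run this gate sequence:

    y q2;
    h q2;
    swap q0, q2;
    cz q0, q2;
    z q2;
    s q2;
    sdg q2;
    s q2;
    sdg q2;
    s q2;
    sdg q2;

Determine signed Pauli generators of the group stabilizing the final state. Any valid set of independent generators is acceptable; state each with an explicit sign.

One valid set of independent stabilizer generators is -XIII, +IZII, +IIZI, +IIIZ (any independent generating set of the same group is equally correct). Key observation: the block from step 6 through step 11 cancels to the identity and can be dropped.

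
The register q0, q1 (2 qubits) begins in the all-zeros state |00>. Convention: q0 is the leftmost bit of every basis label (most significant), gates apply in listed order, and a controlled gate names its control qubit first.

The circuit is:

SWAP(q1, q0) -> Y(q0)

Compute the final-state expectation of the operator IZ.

In the final state, IZ has expectation 1.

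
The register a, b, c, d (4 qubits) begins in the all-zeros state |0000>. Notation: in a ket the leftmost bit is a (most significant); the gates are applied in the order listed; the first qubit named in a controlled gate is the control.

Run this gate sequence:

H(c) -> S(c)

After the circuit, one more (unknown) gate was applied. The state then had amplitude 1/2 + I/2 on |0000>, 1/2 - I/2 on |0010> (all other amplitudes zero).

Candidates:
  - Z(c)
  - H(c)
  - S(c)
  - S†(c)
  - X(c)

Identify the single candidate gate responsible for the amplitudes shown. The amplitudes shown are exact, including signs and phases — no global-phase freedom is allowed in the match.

It was H(c) that produced the state shown.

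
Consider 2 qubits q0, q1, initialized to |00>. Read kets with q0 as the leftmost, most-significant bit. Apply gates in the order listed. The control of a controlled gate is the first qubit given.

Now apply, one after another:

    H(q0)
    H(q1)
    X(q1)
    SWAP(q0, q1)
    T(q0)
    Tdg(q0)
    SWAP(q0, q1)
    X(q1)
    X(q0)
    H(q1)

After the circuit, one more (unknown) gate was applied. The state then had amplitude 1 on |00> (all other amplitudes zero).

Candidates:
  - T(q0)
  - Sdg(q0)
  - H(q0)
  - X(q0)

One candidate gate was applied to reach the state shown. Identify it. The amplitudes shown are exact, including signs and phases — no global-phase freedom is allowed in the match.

It was H(q0) that produced the state shown.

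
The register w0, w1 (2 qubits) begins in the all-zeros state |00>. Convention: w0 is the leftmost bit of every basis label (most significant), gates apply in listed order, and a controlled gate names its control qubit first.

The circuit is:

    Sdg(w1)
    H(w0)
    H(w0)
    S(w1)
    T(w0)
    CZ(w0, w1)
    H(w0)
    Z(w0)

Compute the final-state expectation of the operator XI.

The observable XI averages to -1. Key observation: the block from step 1 through step 4 cancels to the identity and can be dropped.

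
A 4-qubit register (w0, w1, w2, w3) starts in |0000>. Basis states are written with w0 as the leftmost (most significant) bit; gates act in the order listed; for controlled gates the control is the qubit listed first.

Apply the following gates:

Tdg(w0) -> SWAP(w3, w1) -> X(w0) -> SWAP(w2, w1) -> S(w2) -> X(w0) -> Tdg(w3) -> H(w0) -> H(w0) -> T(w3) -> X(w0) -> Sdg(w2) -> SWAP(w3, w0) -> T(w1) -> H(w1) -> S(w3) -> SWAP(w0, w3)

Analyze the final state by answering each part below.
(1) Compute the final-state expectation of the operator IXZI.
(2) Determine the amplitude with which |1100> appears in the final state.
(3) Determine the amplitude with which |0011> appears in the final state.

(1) In the final state, IXZI has expectation 1. Key observation: gates 5-12 undo each other exactly, leaving only the rest of the circuit to track.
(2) The amplitude on |1100> is sqrt(2)*I/2.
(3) The final state's coefficient on |0011> equals 0.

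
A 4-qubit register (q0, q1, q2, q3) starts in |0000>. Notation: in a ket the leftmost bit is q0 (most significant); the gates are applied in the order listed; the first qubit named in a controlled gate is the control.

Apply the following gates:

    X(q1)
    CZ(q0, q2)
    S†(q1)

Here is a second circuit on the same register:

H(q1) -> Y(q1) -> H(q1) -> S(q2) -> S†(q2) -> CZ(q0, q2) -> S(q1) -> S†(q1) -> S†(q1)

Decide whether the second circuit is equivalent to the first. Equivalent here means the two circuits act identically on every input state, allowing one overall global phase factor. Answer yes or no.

No — the two circuits implement different unitaries, even allowing a global phase.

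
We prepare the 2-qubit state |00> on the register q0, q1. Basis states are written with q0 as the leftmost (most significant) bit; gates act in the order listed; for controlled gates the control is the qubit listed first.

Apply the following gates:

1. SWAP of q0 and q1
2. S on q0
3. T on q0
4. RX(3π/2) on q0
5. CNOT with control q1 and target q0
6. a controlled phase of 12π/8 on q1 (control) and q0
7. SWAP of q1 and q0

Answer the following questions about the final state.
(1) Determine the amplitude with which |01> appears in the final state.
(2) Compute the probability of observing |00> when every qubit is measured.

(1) |01> carries amplitude -sqrt(2)*I/2 in the final state.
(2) A full measurement returns |00> with probability 1/2.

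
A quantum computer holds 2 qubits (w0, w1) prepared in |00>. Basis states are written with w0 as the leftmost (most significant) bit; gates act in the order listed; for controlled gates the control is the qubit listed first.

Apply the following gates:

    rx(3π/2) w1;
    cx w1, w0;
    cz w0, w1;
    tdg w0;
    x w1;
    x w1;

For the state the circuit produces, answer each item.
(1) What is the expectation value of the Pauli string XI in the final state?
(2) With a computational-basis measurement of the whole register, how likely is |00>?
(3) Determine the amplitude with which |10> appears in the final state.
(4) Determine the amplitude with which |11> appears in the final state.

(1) The expectation value of XI is 0.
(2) The probability of measuring |00> is 1/2.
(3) |10> carries amplitude 0 in the final state.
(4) The final state's coefficient on |11> equals sqrt(2)*exp(I*pi/4)/2.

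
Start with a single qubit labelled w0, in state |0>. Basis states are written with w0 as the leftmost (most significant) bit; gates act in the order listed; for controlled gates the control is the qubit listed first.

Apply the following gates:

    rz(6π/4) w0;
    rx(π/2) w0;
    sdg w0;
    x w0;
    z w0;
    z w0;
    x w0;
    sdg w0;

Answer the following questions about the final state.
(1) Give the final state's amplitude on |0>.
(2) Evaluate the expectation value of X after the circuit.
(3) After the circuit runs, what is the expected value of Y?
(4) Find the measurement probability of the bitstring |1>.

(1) The final state's coefficient on |0> equals -sqrt(2)*exp(I*pi/4)/2. Key observation: gates 4-7 undo each other exactly, leaving only the rest of the circuit to track.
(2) In the final state, X has expectation 0.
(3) The observable Y averages to 1.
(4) A full measurement returns |1> with probability 1/2.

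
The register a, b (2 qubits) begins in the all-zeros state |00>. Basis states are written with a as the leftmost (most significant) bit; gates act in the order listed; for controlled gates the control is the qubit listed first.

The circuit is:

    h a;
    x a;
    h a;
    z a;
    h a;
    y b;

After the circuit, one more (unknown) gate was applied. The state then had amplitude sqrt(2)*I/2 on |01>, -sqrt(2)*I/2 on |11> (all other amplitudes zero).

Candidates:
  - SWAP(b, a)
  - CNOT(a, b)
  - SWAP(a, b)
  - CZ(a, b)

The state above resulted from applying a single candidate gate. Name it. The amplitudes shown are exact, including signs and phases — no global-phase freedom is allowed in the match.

The applied gate was CZ(a, b).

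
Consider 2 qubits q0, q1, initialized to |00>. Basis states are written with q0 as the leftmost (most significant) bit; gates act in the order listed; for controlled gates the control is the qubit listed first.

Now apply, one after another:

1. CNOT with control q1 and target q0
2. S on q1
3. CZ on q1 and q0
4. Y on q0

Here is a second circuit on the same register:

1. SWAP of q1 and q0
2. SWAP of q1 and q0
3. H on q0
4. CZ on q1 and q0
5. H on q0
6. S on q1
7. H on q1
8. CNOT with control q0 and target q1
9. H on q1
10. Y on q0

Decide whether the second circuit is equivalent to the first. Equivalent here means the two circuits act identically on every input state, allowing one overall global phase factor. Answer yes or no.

Yes: on every input state the two circuits agree up to one overall phase factor.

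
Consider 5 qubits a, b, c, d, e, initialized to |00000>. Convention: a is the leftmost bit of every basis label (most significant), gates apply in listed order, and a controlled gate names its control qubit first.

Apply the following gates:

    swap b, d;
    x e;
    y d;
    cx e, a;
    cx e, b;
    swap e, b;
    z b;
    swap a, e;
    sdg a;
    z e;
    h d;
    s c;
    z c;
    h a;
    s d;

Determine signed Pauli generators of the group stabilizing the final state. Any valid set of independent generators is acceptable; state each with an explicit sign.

The final state is stabilized by the group generated by -XIIII, -IIIYI, -IZIII, +IIZII, -IIIIZ; other independent generating sets are equally valid.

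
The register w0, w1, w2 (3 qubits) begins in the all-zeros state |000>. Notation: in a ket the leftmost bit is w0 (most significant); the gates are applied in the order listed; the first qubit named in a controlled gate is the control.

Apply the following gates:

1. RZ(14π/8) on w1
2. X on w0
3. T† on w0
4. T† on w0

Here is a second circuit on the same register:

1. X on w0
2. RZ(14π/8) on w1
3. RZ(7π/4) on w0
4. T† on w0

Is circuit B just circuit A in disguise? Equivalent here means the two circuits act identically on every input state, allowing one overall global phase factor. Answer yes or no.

Yes: on every input state the two circuits agree up to one overall phase factor.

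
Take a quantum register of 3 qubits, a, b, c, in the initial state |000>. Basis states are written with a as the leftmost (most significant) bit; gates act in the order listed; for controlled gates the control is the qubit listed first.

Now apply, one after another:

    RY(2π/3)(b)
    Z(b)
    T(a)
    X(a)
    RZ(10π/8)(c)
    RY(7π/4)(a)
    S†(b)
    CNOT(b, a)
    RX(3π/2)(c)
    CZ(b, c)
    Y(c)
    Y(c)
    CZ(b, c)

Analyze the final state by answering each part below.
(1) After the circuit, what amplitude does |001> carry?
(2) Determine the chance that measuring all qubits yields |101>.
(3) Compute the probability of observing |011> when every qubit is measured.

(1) The final state's coefficient on |001> equals -sqrt(4 - 2*sqrt(2))*exp(7*I*pi/8)/8. Key observation: the block from step 10 through step 13 cancels to the identity and can be dropped.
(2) Outcome |101> occurs with probability sqrt(2)/32 + 1/16.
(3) Outcome |011> occurs with probability 3*sqrt(2)/32 + 3/16.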